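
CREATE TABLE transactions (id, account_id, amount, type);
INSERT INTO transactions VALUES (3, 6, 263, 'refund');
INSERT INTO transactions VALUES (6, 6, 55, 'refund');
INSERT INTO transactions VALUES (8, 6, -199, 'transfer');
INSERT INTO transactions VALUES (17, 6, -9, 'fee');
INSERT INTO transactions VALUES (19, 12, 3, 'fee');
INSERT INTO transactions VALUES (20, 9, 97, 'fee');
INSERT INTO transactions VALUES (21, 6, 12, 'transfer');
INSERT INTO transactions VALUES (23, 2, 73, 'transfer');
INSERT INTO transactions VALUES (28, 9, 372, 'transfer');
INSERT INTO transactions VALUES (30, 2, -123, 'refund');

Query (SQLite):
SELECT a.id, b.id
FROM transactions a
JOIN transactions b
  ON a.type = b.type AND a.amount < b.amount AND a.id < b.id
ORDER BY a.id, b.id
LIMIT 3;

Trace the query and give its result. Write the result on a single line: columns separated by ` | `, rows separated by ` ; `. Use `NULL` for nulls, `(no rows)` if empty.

8 | 21 ; 8 | 23 ; 8 | 28

Pairs (a,b) with same type, a.amount < b.amount, a.id < b.id.
type groups: fee:{17,19,20} refund:{3,6,30} transfer:{8,21,23,28}
Ordered by (a.id, b.id); first 3.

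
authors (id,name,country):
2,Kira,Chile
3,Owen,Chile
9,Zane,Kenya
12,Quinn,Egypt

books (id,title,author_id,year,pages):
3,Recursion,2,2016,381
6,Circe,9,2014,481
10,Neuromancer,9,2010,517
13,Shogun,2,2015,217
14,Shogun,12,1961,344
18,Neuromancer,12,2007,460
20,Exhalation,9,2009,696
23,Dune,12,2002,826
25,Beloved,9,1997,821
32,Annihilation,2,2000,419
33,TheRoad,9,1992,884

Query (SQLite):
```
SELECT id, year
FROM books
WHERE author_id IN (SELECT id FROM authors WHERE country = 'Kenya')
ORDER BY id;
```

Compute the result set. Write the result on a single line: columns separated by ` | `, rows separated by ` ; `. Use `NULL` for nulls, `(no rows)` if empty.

Inner query: authors.id where country = 'Kenya'.
Outer: keep books rows whose author_id is in that set.
Inner query → {9}

6 | 2014 ; 10 | 2010 ; 20 | 2009 ; 25 | 1997 ; 33 | 1992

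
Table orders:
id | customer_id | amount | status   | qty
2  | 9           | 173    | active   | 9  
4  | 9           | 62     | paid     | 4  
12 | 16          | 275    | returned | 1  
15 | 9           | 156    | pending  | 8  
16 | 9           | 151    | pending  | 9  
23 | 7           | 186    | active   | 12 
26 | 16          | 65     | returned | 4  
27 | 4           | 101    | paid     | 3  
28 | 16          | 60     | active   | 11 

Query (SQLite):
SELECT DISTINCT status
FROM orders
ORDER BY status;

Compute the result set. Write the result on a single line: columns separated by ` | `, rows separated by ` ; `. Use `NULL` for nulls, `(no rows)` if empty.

Collect distinct status values from orders.

active ; paid ; pending ; returned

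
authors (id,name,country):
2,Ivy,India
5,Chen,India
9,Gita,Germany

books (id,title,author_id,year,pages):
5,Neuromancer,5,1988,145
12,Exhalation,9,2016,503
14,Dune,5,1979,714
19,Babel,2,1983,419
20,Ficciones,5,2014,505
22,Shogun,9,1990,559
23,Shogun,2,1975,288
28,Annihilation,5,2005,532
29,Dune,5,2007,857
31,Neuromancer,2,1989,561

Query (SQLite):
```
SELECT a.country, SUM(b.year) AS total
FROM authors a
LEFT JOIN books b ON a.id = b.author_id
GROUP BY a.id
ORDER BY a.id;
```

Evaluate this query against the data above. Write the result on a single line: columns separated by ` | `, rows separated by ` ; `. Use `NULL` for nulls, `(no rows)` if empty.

LEFT JOIN keeps every authors row; unmatched ones get NULL for books columns.
Group by authors.id and compute SUM(b.year). SUM over an all-NULL group is NULL.
  2: ids {19, 23, 31} → SUM(b.year)=5947
  5: ids {5, 14, 20, 28, 29} → SUM(b.year)=9993
  9: ids {12, 22} → SUM(b.year)=4006

India | 5947 ; India | 9993 ; Germany | 4006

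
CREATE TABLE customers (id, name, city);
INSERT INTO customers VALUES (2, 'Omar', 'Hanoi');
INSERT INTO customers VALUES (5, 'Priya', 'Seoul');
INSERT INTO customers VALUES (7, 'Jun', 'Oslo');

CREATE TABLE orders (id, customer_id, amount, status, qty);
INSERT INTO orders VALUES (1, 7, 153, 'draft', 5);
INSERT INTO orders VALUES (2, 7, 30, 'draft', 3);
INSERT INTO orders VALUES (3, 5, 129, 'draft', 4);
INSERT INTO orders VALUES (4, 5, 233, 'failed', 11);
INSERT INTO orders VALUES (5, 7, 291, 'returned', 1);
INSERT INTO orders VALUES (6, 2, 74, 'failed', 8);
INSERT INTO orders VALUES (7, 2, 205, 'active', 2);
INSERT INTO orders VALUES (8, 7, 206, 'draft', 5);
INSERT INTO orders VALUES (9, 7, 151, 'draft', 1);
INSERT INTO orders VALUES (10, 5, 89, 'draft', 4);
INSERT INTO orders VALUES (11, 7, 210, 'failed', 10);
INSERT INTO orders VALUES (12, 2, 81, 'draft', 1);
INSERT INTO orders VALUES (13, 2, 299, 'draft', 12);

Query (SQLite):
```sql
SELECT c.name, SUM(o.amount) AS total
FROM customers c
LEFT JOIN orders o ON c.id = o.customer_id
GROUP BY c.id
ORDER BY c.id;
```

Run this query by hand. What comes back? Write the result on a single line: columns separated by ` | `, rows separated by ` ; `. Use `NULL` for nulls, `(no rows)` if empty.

LEFT JOIN keeps every customers row; unmatched ones get NULL for orders columns.
Group by customers.id and compute SUM(o.amount). SUM over an all-NULL group is NULL.
  2: ids {6, 7, 12, 13} → SUM(o.amount)=659
  5: ids {3, 4, 10} → SUM(o.amount)=451
  7: ids {1, 2, 5, 8, 9, 11} → SUM(o.amount)=1041

Omar | 659 ; Priya | 451 ; Jun | 1041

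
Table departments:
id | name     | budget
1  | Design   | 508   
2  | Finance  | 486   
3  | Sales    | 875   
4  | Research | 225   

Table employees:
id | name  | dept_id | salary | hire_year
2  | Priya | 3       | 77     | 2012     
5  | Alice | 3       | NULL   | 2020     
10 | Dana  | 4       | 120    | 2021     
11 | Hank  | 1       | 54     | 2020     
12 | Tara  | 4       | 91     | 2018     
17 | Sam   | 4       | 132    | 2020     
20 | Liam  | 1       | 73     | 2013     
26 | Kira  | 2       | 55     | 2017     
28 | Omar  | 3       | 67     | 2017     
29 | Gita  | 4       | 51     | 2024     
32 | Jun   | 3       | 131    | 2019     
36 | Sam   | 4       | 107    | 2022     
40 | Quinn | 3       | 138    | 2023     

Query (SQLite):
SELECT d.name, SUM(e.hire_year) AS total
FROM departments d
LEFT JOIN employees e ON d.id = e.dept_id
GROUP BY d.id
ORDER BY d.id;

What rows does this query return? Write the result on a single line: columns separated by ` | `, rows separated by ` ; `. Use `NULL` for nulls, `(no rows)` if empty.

LEFT JOIN keeps every departments row; unmatched ones get NULL for employees columns.
Group by departments.id and compute SUM(e.hire_year). SUM over an all-NULL group is NULL.
  1: ids {11, 20} → SUM(e.hire_year)=4033
  2: ids {26} → SUM(e.hire_year)=2017
  3: ids {2, 5, 28, 32, 40} → SUM(e.hire_year)=10091
  4: ids {10, 12, 17, 29, 36} → SUM(e.hire_year)=10105

Design | 4033 ; Finance | 2017 ; Sales | 10091 ; Research | 10105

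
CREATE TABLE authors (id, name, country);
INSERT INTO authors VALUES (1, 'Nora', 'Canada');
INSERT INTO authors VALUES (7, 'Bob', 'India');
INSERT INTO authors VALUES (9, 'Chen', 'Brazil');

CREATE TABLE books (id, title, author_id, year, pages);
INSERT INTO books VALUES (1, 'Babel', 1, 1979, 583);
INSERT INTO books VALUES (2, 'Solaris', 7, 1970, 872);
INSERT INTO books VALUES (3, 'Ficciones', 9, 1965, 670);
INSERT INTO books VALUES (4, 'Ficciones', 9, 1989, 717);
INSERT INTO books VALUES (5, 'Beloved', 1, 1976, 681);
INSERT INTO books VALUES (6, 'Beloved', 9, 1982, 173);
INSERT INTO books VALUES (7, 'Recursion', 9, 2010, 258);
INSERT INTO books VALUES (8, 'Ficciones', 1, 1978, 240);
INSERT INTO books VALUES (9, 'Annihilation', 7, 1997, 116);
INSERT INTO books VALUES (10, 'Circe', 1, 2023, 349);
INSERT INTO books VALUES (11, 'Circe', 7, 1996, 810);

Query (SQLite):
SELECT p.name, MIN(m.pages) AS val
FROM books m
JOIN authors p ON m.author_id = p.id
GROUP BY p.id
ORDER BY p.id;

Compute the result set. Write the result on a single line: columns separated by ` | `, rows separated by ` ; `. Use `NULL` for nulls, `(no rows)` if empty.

Join each books row to its authors via author_id.
Group joined rows by authors.id; compute MIN(m.pages) per group.
  1: ids {1, 5, 8, 10} → MIN(m.pages)=240
  7: ids {2, 9, 11} → MIN(m.pages)=116
  9: ids {3, 4, 6, 7} → MIN(m.pages)=173

Nora | 240 ; Bob | 116 ; Chen | 173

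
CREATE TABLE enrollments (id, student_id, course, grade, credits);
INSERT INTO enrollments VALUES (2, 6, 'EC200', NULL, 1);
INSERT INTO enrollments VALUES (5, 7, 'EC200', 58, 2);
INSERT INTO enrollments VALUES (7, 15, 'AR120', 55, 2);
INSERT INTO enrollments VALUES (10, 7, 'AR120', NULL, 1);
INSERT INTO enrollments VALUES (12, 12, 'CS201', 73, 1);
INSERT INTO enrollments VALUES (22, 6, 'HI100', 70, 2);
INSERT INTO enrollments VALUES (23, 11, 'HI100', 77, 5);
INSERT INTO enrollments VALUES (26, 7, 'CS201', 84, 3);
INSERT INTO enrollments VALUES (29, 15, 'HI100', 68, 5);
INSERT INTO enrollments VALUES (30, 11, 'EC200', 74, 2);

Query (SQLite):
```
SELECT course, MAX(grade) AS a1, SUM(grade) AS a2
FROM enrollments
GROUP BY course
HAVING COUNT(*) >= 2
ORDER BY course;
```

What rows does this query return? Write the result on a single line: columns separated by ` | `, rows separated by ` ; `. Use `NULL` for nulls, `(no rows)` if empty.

Group enrollments by course.
Per group compute: MAX(grade), SUM(grade).
HAVING: drop groups with fewer than 2 rows.
  AR120: ids {7, 10} → MAX(grade)=55, SUM(grade)=55
  CS201: ids {12, 26} → MAX(grade)=84, SUM(grade)=157
  EC200: ids {2, 5, 30} → MAX(grade)=74, SUM(grade)=132
  HI100: ids {22, 23, 29} → MAX(grade)=77, SUM(grade)=215

AR120 | 55 | 55 ; CS201 | 84 | 157 ; EC200 | 74 | 132 ; HI100 | 77 | 215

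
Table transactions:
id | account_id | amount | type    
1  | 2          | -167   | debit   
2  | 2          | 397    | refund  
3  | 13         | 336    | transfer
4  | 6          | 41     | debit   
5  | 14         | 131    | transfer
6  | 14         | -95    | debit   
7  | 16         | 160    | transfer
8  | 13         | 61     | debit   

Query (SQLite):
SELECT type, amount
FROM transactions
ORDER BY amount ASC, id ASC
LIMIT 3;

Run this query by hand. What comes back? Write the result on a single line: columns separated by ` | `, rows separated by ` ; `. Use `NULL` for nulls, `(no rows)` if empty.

debit | -167 ; debit | -95 ; debit | 41

Sort by amount asc, tiebreak id asc: (-167, id=1), (-95, id=6), (41, id=4), (61, id=8), (131, id=5), (160, id=7) …. Take first 3.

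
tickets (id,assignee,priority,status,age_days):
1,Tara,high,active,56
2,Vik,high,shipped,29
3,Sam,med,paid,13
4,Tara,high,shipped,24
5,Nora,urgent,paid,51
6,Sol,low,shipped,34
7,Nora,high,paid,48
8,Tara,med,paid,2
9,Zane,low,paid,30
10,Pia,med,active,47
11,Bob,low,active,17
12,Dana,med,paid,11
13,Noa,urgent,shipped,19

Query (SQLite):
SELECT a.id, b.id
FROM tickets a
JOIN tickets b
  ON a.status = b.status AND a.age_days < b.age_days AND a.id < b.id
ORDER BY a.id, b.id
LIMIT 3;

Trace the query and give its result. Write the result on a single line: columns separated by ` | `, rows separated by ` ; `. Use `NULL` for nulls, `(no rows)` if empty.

2 | 6 ; 3 | 5 ; 3 | 7

Pairs (a,b) with same status, a.age_days < b.age_days, a.id < b.id.
status groups: active:{1,10,11} paid:{3,5,7,8,9,12} shipped:{2,4,6,13}
Ordered by (a.id, b.id); first 3.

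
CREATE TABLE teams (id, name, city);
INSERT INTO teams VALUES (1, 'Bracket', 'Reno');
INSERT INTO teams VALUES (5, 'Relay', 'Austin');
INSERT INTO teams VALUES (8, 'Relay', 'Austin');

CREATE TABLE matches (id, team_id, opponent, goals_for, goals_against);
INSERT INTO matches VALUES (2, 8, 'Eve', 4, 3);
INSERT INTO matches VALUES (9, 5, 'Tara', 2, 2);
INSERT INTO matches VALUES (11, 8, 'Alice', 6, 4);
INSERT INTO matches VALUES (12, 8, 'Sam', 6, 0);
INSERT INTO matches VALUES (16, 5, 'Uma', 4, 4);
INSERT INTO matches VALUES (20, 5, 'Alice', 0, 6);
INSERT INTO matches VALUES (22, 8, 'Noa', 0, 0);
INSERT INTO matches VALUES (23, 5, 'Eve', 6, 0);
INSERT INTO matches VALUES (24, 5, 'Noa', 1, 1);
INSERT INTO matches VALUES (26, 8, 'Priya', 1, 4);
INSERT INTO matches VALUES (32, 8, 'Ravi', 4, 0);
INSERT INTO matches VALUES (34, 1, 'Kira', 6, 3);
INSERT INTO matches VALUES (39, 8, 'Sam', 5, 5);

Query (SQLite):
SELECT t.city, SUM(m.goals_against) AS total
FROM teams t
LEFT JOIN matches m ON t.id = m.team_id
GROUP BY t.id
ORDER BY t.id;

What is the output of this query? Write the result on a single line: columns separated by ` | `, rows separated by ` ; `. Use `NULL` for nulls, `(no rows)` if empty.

Reno | 3 ; Austin | 13 ; Austin | 16

LEFT JOIN keeps every teams row; unmatched ones get NULL for matches columns.
Group by teams.id and compute SUM(m.goals_against). SUM over an all-NULL group is NULL.
  1: ids {34} → SUM(m.goals_against)=3
  5: ids {9, 16, 20, 23, 24} → SUM(m.goals_against)=13
  8: ids {2, 11, 12, 22, 26, 32, 39} → SUM(m.goals_against)=16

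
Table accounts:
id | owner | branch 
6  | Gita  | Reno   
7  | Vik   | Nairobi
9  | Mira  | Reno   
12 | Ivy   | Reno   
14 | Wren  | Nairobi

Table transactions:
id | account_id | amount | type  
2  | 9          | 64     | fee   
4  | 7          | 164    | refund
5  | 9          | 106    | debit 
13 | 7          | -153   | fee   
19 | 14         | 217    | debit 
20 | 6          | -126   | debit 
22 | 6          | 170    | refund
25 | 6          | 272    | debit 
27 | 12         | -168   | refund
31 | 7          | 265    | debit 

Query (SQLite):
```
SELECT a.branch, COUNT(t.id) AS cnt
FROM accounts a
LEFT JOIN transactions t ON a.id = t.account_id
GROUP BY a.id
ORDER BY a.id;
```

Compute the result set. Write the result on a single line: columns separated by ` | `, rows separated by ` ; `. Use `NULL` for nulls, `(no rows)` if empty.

Reno | 3 ; Nairobi | 3 ; Reno | 2 ; Reno | 1 ; Nairobi | 1

LEFT JOIN keeps every accounts row; unmatched ones get NULL for transactions columns.
Group by accounts.id and compute COUNT(t.id). COUNT(col) of an all-NULL group is 0.
  6: ids {20, 22, 25} → COUNT(t.id)=3
  7: ids {4, 13, 31} → COUNT(t.id)=3
  9: ids {2, 5} → COUNT(t.id)=2
  12: ids {27} → COUNT(t.id)=1
  14: ids {19} → COUNT(t.id)=1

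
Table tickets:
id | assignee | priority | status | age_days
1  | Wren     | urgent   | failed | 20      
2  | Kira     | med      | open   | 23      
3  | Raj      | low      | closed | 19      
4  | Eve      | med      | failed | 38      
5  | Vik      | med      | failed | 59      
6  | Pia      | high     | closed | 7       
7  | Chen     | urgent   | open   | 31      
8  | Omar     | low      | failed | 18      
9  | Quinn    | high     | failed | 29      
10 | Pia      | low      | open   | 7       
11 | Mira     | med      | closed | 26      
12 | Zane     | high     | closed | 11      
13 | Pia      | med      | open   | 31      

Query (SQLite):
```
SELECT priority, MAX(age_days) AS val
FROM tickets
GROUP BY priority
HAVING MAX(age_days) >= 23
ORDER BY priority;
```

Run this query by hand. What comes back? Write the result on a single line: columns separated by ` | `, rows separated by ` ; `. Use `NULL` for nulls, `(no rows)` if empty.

high | 29 ; med | 59 ; urgent | 31

Partition tickets by priority; compute MAX(age_days) within each group.
HAVING: keep groups where MAX(age_days) >= 23.
  high: ids {6, 9, 12} → MAX(age_days)=29
  low: ids {3, 8, 10} → MAX(age_days)=19
  med: ids {2, 4, 5, 11, 13} → MAX(age_days)=59
  urgent: ids {1, 7} → MAX(age_days)=31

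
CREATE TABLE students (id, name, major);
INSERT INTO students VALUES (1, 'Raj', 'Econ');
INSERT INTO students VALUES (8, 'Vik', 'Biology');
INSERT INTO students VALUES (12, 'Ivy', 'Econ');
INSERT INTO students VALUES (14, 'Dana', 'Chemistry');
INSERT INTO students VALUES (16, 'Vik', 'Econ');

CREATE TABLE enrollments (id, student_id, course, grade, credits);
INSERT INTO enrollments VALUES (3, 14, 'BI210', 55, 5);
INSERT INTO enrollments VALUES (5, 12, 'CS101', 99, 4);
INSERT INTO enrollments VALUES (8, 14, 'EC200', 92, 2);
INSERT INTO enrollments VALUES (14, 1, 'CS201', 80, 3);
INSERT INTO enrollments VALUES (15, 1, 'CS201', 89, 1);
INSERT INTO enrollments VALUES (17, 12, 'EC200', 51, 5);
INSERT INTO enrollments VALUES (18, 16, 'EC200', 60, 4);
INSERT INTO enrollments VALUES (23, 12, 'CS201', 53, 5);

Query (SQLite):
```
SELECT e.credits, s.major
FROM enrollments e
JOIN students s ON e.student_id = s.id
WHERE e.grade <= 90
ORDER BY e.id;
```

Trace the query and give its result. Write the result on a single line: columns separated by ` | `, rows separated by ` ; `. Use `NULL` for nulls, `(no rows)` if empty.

Each enrollments row matches the students row where student_id = students.id.
Then keep rows with e.grade <= 90.

5 | Chemistry ; 3 | Econ ; 1 | Econ ; 5 | Econ ; 4 | Econ ; 5 | Econ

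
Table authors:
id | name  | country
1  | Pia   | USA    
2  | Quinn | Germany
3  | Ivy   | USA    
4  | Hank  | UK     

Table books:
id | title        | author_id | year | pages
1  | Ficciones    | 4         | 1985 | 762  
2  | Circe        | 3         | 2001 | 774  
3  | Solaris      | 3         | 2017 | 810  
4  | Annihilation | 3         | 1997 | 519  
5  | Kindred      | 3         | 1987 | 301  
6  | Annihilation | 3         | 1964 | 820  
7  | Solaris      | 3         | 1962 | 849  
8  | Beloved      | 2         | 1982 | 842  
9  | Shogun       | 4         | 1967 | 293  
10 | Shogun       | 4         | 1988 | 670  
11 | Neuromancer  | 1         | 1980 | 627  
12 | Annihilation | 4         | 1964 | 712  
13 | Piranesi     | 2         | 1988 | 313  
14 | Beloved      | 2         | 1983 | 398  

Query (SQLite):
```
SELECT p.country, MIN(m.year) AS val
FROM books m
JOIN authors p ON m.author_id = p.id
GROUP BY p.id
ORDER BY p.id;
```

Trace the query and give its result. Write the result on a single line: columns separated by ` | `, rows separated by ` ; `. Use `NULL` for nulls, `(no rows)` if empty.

Join each books row to its authors via author_id.
Group joined rows by authors.id; compute MIN(m.year) per group.
  1: ids {11} → MIN(m.year)=1980
  2: ids {8, 13, 14} → MIN(m.year)=1982
  3: ids {2, 3, 4, 5, 6, 7} → MIN(m.year)=1962
  4: ids {1, 9, 10, 12} → MIN(m.year)=1964

USA | 1980 ; Germany | 1982 ; USA | 1962 ; UK | 1964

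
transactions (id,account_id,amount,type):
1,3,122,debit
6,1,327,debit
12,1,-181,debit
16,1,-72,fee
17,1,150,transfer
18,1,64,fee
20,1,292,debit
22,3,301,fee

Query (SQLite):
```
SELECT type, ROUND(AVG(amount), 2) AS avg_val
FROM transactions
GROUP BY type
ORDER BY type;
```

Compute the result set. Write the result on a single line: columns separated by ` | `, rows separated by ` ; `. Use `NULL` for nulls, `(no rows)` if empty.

Partition transactions by type; compute ROUND(AVG(amount), 2) within each group.
  debit: ids {1, 6, 12, 20} → ROUND(AVG(amount), 2)=140
  fee: ids {16, 18, 22} → ROUND(AVG(amount), 2)=97.67
  transfer: ids {17} → ROUND(AVG(amount), 2)=150

debit | 140 ; fee | 97.67 ; transfer | 150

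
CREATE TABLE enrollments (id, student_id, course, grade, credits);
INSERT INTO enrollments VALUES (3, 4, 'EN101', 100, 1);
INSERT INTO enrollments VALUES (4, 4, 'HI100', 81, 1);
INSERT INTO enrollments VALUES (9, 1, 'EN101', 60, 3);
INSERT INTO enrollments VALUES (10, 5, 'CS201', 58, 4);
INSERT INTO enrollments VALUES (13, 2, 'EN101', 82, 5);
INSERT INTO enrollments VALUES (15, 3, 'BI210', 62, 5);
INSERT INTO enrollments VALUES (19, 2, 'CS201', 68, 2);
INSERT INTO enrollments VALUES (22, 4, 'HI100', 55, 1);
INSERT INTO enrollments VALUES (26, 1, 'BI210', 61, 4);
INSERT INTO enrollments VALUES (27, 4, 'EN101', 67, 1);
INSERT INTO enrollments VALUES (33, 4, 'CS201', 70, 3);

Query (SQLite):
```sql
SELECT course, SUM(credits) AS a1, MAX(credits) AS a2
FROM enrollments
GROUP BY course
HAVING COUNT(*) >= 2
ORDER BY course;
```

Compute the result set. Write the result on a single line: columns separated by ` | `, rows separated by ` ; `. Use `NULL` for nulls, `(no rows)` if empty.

BI210 | 9 | 5 ; CS201 | 9 | 4 ; EN101 | 10 | 5 ; HI100 | 2 | 1

Group enrollments by course.
Per group compute: SUM(credits), MAX(credits).
HAVING: drop groups with fewer than 2 rows.
  BI210: ids {15, 26} → SUM(credits)=9, MAX(credits)=5
  CS201: ids {10, 19, 33} → SUM(credits)=9, MAX(credits)=4
  EN101: ids {3, 9, 13, 27} → SUM(credits)=10, MAX(credits)=5
  HI100: ids {4, 22} → SUM(credits)=2, MAX(credits)=1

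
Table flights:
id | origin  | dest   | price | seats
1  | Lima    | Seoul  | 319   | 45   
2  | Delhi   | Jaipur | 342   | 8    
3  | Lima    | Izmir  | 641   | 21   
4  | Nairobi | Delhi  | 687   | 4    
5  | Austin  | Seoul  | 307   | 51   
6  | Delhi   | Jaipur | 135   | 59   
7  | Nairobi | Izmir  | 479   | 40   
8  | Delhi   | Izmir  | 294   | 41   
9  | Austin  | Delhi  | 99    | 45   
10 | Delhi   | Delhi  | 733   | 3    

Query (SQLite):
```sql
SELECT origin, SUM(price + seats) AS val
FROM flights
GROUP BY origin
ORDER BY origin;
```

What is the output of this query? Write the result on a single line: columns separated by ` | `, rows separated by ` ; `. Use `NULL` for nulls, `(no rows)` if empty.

Austin | 502 ; Delhi | 1615 ; Lima | 1026 ; Nairobi | 1210

For each row compute price + seats.
Group by origin; take SUM of the expression per group.
  Austin: ids {5, 9} → SUM(price + seats)=502
  Delhi: ids {2, 6, 8, 10} → SUM(price + seats)=1615
  Lima: ids {1, 3} → SUM(price + seats)=1026
  Nairobi: ids {4, 7} → SUM(price + seats)=1210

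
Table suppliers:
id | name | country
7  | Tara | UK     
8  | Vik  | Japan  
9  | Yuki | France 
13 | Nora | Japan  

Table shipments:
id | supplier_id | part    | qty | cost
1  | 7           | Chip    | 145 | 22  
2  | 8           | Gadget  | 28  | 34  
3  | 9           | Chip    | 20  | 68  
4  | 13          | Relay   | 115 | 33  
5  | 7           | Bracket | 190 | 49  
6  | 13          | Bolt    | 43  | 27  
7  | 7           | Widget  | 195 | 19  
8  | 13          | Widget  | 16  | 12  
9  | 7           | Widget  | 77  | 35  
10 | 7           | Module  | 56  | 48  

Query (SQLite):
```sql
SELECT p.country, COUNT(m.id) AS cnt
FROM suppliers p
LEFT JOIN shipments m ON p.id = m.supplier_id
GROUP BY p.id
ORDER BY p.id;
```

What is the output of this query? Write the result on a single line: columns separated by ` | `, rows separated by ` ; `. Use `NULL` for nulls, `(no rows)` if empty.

UK | 5 ; Japan | 1 ; France | 1 ; Japan | 3

LEFT JOIN keeps every suppliers row; unmatched ones get NULL for shipments columns.
Group by suppliers.id and compute COUNT(m.id). COUNT(col) of an all-NULL group is 0.
  7: ids {1, 5, 7, 9, 10} → COUNT(m.id)=5
  8: ids {2} → COUNT(m.id)=1
  9: ids {3} → COUNT(m.id)=1
  13: ids {4, 6, 8} → COUNT(m.id)=3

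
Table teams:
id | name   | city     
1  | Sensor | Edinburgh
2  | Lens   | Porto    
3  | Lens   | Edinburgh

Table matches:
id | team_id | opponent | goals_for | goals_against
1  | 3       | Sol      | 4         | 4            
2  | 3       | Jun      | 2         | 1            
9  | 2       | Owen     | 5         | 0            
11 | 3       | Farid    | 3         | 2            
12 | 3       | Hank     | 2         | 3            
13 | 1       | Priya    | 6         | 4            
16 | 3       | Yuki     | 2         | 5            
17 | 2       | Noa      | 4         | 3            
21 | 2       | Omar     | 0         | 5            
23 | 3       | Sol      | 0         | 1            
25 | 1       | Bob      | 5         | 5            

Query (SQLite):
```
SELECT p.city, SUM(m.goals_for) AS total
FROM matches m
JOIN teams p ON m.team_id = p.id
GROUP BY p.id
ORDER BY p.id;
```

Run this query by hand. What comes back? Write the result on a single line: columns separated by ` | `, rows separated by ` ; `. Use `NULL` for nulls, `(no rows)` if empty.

Edinburgh | 11 ; Porto | 9 ; Edinburgh | 13

Join each matches row to its teams via team_id.
Group joined rows by teams.id; compute SUM(m.goals_for) per group.
  1: ids {13, 25} → SUM(m.goals_for)=11
  2: ids {9, 17, 21} → SUM(m.goals_for)=9
  3: ids {1, 2, 11, 12, 16, 23} → SUM(m.goals_for)=13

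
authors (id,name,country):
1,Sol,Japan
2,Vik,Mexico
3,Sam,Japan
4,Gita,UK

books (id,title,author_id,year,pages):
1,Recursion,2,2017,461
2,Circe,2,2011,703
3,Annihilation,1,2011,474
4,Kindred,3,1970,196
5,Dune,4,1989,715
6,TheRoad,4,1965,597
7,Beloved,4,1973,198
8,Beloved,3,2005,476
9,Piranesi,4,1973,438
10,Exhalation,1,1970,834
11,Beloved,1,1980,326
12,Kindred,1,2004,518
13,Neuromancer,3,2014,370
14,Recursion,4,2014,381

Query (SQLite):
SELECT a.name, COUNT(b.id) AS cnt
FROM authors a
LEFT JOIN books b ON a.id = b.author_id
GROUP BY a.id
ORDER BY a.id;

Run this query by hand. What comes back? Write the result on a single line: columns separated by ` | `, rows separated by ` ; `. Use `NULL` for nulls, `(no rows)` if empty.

Sol | 4 ; Vik | 2 ; Sam | 3 ; Gita | 5

LEFT JOIN keeps every authors row; unmatched ones get NULL for books columns.
Group by authors.id and compute COUNT(b.id). COUNT(col) of an all-NULL group is 0.
  1: ids {3, 10, 11, 12} → COUNT(b.id)=4
  2: ids {1, 2} → COUNT(b.id)=2
  3: ids {4, 8, 13} → COUNT(b.id)=3
  4: ids {5, 6, 7, 9, 14} → COUNT(b.id)=5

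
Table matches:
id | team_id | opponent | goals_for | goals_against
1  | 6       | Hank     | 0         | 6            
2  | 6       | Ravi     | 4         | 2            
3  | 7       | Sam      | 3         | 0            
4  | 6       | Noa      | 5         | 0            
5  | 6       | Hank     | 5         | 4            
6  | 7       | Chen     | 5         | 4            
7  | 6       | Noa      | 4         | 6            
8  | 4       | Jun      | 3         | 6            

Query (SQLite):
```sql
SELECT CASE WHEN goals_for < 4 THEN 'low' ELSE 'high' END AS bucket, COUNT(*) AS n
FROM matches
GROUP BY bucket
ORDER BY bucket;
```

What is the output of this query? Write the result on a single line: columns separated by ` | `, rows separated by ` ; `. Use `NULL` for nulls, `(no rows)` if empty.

high | 5 ; low | 3

Bucket rows by goals_for < 4 → 'low' else 'high'; count each bucket.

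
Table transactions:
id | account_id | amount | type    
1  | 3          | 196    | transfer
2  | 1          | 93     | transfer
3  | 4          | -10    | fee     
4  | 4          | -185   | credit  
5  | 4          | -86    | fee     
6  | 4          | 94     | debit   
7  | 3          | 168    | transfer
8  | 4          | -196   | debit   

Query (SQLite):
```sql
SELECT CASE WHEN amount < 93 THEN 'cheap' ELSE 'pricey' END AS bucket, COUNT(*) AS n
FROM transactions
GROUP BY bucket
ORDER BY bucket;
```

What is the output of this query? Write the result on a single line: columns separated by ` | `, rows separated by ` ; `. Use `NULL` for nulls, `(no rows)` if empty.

Bucket rows by amount < 93 → 'cheap' else 'pricey'; count each bucket.

cheap | 4 ; pricey | 4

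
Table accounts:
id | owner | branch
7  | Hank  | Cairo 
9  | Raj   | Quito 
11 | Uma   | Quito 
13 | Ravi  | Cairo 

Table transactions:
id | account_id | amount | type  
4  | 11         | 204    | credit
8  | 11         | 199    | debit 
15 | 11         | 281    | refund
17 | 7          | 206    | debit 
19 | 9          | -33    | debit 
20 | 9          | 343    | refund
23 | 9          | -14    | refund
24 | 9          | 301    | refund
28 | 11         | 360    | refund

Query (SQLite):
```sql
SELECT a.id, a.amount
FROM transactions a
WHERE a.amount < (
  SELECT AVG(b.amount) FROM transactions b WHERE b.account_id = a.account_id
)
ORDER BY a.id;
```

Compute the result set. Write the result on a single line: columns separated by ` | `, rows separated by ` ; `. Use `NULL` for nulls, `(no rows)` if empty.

4 | 204 ; 8 | 199 ; 19 | -33 ; 23 | -14

For each transactions row a, compute AVG(amount) over rows sharing a.account_id.
Keep row a if a.amount < that per-group AVG.
  account_id=7: AVG(amount) = 206.0
  account_id=9: AVG(amount) = 149.25
  account_id=11: AVG(amount) = 261.0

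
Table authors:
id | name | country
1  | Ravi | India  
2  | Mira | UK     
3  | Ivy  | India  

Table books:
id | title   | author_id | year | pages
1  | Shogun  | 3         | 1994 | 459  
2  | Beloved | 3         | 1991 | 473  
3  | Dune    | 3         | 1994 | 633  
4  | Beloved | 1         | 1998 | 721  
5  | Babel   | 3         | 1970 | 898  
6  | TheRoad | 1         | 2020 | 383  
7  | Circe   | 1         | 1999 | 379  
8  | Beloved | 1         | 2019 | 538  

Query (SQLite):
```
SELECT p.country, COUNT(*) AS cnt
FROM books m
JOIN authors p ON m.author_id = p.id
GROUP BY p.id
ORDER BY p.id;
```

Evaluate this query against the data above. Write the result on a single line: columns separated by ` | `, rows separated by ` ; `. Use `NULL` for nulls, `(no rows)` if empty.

India | 4 ; India | 4

Join each books row to its authors via author_id.
Group joined rows by authors.id; compute COUNT(*) per group.
  1: ids {4, 6, 7, 8} → COUNT(*)=4
  3: ids {1, 2, 3, 5} → COUNT(*)=4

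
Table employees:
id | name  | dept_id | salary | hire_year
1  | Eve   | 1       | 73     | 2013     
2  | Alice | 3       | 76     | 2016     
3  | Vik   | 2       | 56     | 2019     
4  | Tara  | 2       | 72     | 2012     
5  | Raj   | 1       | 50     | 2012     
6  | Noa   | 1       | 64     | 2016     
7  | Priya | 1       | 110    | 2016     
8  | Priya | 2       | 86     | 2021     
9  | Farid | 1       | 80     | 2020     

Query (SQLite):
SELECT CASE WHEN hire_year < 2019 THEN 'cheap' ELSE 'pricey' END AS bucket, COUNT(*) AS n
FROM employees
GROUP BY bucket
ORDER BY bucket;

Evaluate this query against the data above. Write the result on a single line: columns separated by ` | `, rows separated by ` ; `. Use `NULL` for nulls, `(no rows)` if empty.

Bucket rows by hire_year < 2019 → 'cheap' else 'pricey'; count each bucket.

cheap | 6 ; pricey | 3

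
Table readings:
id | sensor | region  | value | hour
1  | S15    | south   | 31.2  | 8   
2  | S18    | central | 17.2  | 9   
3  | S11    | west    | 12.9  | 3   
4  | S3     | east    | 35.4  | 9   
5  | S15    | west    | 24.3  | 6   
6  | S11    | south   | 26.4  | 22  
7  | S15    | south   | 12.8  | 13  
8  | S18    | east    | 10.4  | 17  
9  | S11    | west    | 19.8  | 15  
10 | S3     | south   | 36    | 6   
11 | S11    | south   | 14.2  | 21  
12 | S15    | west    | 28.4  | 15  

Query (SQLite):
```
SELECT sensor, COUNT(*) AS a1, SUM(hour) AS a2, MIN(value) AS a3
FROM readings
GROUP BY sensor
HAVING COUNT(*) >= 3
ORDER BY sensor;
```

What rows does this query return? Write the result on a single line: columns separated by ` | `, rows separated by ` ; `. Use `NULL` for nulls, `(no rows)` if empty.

Group readings by sensor.
Per group compute: COUNT(*), SUM(hour), MIN(value).
HAVING: drop groups with fewer than 3 rows.
  S11: ids {3, 6, 9, 11} → COUNT(*)=4, SUM(hour)=61, MIN(value)=12.9
  S15: ids {1, 5, 7, 12} → COUNT(*)=4, SUM(hour)=42, MIN(value)=12.8
  S18: ids {2, 8} → COUNT(*)=2, SUM(hour)=26, MIN(value)=10.4
  S3: ids {4, 10} → COUNT(*)=2, SUM(hour)=15, MIN(value)=35.4

S11 | 4 | 61 | 12.9 ; S15 | 4 | 42 | 12.8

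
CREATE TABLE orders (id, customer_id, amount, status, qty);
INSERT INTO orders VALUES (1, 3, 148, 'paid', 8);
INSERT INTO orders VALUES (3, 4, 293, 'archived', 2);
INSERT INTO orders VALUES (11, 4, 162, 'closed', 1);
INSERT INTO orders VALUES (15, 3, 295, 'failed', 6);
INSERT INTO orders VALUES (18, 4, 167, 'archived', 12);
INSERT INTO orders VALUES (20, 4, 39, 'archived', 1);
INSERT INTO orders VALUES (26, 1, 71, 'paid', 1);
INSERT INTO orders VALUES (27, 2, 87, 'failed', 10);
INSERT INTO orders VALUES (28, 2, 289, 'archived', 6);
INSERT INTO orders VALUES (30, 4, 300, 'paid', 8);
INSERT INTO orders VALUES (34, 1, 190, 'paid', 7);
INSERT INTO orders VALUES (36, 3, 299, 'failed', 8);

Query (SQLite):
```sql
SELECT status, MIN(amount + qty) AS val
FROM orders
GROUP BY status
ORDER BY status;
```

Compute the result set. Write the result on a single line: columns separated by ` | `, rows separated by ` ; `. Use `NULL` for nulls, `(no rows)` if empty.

archived | 40 ; closed | 163 ; failed | 97 ; paid | 72

For each row compute amount + qty.
Group by status; take MIN of the expression per group.
  archived: ids {3, 18, 20, 28} → MIN(amount + qty)=40
  closed: ids {11} → MIN(amount + qty)=163
  failed: ids {15, 27, 36} → MIN(amount + qty)=97
  paid: ids {1, 26, 30, 34} → MIN(amount + qty)=72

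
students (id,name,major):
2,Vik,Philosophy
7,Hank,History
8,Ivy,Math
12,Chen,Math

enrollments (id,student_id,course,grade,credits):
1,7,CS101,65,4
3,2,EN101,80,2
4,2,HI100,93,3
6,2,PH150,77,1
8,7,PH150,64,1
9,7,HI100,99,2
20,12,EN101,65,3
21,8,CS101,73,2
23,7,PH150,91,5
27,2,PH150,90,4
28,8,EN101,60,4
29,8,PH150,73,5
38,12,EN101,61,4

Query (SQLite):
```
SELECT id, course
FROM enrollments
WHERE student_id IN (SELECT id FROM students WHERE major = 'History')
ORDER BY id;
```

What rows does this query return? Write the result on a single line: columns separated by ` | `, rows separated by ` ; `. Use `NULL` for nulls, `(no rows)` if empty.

Inner query: students.id where major = 'History'.
Outer: keep enrollments rows whose student_id is in that set.
Inner query → {7}

1 | CS101 ; 8 | PH150 ; 9 | HI100 ; 23 | PH150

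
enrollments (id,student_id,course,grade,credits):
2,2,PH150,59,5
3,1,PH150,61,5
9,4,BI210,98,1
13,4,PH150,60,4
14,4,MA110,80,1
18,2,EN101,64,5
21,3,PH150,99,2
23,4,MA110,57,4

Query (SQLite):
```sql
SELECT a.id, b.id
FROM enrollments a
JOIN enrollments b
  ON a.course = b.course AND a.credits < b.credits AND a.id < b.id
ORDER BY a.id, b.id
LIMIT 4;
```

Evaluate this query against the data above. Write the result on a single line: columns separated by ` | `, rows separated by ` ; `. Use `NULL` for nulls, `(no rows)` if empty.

Pairs (a,b) with same course, a.credits < b.credits, a.id < b.id.
course groups: BI210:{9} EN101:{18} MA110:{14,23} PH150:{2,3,13,21}
Ordered by (a.id, b.id); first 4.

14 | 23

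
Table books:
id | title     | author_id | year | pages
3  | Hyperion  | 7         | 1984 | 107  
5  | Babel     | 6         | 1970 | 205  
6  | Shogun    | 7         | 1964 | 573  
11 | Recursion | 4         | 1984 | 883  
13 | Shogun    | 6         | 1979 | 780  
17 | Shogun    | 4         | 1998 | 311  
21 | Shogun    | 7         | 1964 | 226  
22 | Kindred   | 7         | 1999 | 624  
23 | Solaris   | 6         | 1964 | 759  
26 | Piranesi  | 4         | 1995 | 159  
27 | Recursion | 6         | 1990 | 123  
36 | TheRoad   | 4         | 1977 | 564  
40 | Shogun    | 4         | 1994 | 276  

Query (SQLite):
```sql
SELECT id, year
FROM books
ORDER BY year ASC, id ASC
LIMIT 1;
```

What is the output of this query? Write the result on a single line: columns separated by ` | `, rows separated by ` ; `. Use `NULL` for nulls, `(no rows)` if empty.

6 | 1964

Sort by year asc, tiebreak id asc: (1964, id=6), (1964, id=21), (1964, id=23), (1970, id=5) …. Take first 1.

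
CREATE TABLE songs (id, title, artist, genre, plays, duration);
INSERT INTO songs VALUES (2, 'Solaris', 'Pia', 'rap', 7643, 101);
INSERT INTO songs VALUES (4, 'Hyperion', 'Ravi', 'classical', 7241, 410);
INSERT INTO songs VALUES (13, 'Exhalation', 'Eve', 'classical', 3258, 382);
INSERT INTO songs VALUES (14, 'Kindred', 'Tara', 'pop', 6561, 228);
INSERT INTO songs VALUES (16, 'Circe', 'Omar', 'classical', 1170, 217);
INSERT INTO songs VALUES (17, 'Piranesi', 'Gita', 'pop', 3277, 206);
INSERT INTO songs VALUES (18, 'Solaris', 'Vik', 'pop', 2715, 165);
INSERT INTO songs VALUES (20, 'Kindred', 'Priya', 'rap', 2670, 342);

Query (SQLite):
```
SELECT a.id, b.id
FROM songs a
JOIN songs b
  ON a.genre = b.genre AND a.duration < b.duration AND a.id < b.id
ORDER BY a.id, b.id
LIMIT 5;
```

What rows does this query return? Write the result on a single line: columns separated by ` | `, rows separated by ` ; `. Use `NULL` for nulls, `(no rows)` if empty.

2 | 20

Pairs (a,b) with same genre, a.duration < b.duration, a.id < b.id.
genre groups: classical:{4,13,16} pop:{14,17,18} rap:{2,20}
Ordered by (a.id, b.id); first 5.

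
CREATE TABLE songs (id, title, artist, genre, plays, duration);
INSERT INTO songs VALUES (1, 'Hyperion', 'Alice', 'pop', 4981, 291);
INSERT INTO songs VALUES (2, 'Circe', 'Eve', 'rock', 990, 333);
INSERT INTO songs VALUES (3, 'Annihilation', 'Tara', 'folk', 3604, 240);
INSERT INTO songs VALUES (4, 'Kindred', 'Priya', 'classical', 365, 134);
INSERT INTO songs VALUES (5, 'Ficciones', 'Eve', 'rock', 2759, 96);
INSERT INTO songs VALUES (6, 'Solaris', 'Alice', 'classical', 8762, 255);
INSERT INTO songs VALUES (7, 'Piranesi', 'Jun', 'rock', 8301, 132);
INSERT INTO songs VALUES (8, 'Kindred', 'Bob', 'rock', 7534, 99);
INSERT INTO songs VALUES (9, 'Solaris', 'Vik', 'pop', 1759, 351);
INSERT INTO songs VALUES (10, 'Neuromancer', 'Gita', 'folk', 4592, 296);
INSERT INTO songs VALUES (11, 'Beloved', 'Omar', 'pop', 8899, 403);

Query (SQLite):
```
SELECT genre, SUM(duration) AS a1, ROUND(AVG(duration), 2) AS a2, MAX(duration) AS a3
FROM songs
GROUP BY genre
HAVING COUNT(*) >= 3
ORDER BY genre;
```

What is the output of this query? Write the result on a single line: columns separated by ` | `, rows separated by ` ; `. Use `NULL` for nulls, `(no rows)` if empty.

pop | 1045 | 348.33 | 403 ; rock | 660 | 165 | 333

Group songs by genre.
Per group compute: SUM(duration), ROUND(AVG(duration), 2), MAX(duration).
HAVING: drop groups with fewer than 3 rows.
  classical: ids {4, 6} → SUM(duration)=389, ROUND(AVG(duration), 2)=194.5, MAX(duration)=255
  folk: ids {3, 10} → SUM(duration)=536, ROUND(AVG(duration), 2)=268, MAX(duration)=296
  pop: ids {1, 9, 11} → SUM(duration)=1045, ROUND(AVG(duration), 2)=348.33, MAX(duration)=403
  rock: ids {2, 5, 7, 8} → SUM(duration)=660, ROUND(AVG(duration), 2)=165, MAX(duration)=333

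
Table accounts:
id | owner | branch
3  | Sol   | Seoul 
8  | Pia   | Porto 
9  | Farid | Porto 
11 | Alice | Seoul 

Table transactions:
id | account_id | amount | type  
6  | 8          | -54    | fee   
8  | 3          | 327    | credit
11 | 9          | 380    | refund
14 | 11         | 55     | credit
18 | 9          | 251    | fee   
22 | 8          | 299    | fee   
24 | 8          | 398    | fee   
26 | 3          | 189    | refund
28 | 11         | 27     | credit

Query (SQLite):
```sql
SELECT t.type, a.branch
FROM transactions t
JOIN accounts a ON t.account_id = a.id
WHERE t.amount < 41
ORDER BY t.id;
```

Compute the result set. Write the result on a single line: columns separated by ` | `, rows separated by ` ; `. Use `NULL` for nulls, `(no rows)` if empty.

Each transactions row matches the accounts row where account_id = accounts.id.
Then keep rows with t.amount < 41.

fee | Porto ; credit | Seoul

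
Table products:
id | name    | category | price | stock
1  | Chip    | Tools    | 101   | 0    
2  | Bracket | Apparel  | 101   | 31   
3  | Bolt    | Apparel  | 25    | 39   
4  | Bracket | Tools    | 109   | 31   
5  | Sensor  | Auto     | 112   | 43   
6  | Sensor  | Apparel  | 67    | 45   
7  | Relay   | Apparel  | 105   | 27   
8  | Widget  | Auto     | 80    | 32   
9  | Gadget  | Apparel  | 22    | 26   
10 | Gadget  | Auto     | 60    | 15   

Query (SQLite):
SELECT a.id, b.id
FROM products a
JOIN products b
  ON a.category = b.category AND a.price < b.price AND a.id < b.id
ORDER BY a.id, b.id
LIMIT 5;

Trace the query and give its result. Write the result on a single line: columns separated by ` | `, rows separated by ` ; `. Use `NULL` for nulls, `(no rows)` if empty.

1 | 4 ; 2 | 7 ; 3 | 6 ; 3 | 7 ; 6 | 7

Pairs (a,b) with same category, a.price < b.price, a.id < b.id.
category groups: Apparel:{2,3,6,7,9} Auto:{5,8,10} Tools:{1,4}
Ordered by (a.id, b.id); first 5.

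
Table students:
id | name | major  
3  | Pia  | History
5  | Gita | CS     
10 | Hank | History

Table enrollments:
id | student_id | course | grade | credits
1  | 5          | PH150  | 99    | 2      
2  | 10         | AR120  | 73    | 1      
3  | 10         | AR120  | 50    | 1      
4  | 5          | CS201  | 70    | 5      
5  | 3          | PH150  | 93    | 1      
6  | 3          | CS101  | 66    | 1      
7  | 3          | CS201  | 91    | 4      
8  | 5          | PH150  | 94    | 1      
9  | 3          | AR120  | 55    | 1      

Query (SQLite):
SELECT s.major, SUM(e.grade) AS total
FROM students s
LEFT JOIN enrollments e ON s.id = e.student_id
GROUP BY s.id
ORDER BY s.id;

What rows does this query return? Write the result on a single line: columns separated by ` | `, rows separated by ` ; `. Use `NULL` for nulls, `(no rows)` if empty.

History | 305 ; CS | 263 ; History | 123

LEFT JOIN keeps every students row; unmatched ones get NULL for enrollments columns.
Group by students.id and compute SUM(e.grade). SUM over an all-NULL group is NULL.
  3: ids {5, 6, 7, 9} → SUM(e.grade)=305
  5: ids {1, 4, 8} → SUM(e.grade)=263
  10: ids {2, 3} → SUM(e.grade)=123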